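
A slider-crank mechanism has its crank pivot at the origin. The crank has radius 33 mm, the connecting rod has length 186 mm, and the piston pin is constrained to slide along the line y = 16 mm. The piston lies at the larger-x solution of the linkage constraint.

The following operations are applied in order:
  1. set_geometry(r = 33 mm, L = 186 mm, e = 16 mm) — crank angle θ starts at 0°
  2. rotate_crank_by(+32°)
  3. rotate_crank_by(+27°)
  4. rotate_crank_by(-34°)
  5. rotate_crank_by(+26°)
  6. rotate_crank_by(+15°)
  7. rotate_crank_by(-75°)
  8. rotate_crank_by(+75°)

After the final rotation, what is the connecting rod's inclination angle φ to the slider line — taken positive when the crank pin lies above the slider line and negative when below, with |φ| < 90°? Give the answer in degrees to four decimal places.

set_geometry: r = 33 mm, L = 186 mm, e = 16 mm; θ ← 0°
rotate_crank_by(+32°): θ ← 0° +32° = 32°
rotate_crank_by(+27°): θ ← 32° +27° = 59°
rotate_crank_by(-34°): θ ← 59° -34° = 25°
rotate_crank_by(+26°): θ ← 25° +26° = 51°
rotate_crank_by(+15°): θ ← 51° +15° = 66°
rotate_crank_by(-75°): θ ← 66° -75° = -9°
rotate_crank_by(+75°): θ ← -9° +75° = 66°
crank pin P = (r cos θ, r sin θ) = (13.422309, 30.147000)
h = r sin θ − e = 30.147000 − 16 = 14.147000
sin φ = h / L = 14.147000 / 186 = 0.07605914
φ = arcsin(0.07605914) = 4.362080°

4.3621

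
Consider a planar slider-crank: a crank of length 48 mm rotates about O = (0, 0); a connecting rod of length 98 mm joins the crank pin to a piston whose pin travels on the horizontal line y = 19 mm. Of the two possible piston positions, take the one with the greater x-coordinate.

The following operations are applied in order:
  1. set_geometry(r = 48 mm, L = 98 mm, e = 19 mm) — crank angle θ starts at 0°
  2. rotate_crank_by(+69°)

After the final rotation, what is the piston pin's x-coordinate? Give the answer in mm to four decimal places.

111.7413

set_geometry: r = 48 mm, L = 98 mm, e = 19 mm; θ ← 0°
rotate_crank_by(+69°): θ ← 0° +69° = 69°
crank pin P = (r cos θ, r sin θ) = (17.201662, 44.811860)
h = r sin θ − e = 44.811860 − 19 = 25.811860
x = r cos θ + √(L² − h²) = 17.201662 + √(9604.0 − 666.2521) = 17.201662 + 94.539663 = 111.741324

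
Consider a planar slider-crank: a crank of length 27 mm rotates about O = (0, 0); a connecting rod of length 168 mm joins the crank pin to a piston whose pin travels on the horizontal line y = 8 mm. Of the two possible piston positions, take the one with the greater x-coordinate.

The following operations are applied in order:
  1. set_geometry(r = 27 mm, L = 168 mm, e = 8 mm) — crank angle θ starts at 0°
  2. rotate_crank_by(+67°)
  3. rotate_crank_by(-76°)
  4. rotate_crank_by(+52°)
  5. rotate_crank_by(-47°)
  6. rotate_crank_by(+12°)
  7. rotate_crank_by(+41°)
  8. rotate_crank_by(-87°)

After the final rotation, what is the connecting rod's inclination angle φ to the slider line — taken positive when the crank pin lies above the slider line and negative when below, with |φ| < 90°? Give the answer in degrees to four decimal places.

set_geometry: r = 27 mm, L = 168 mm, e = 8 mm; θ ← 0°
rotate_crank_by(+67°): θ ← 0° +67° = 67°
rotate_crank_by(-76°): θ ← 67° -76° = -9°
rotate_crank_by(+52°): θ ← -9° +52° = 43°
rotate_crank_by(-47°): θ ← 43° -47° = -4°
rotate_crank_by(+12°): θ ← -4° +12° = 8°
rotate_crank_by(+41°): θ ← 8° +41° = 49°
rotate_crank_by(-87°): θ ← 49° -87° = -38°
crank pin P = (r cos θ, r sin θ) = (21.276290, -16.622860)
h = r sin θ − e = -16.622860 − 8 = -24.622860
sin φ = h / L = -24.622860 / 168 = -0.14656464
φ = arcsin(-0.14656464) = -8.427895°

-8.4279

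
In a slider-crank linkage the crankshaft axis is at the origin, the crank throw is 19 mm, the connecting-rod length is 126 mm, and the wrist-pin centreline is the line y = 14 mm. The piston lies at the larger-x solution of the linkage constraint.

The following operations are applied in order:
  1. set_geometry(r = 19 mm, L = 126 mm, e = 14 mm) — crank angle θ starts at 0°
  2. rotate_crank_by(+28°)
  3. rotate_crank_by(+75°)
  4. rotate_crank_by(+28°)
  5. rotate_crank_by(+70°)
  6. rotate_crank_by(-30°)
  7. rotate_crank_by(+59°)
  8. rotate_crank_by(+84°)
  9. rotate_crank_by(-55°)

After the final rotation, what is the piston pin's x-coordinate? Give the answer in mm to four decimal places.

118.0706

set_geometry: r = 19 mm, L = 126 mm, e = 14 mm; θ ← 0°
rotate_crank_by(+28°): θ ← 0° +28° = 28°
rotate_crank_by(+75°): θ ← 28° +75° = 103°
rotate_crank_by(+28°): θ ← 103° +28° = 131°
rotate_crank_by(+70°): θ ← 131° +70° = 201°
rotate_crank_by(-30°): θ ← 201° -30° = 171°
rotate_crank_by(+59°): θ ← 171° +59° = 230°
rotate_crank_by(+84°): θ ← 230° +84° = 314°
rotate_crank_by(-55°): θ ← 314° -55° = 259°
crank pin P = (r cos θ, r sin θ) = (-3.625371, -18.650916)
h = r sin θ − e = -18.650916 − 14 = -32.650916
x = r cos θ + √(L² − h²) = -3.625371 + √(15876.0 − 1066.0823) = -3.625371 + 121.696005 = 118.070634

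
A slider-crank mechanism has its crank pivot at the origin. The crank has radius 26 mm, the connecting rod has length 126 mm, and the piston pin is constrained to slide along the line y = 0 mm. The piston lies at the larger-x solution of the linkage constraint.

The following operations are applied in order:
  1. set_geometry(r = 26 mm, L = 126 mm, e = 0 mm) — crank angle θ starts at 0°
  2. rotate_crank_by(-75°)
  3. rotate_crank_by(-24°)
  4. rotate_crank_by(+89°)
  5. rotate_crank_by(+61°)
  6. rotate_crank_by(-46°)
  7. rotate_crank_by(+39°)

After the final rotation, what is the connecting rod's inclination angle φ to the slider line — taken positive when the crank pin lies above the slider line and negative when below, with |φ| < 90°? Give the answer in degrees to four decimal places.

set_geometry: r = 26 mm, L = 126 mm, e = 0 mm; θ ← 0°
rotate_crank_by(-75°): θ ← 0° -75° = -75°
rotate_crank_by(-24°): θ ← -75° -24° = -99°
rotate_crank_by(+89°): θ ← -99° +89° = -10°
rotate_crank_by(+61°): θ ← -10° +61° = 51°
rotate_crank_by(-46°): θ ← 51° -46° = 5°
rotate_crank_by(+39°): θ ← 5° +39° = 44°
crank pin P = (r cos θ, r sin θ) = (18.702835, 18.061118)
h = r sin θ − e = 18.061118 − 0 = 18.061118
sin φ = h / L = 18.061118 / 126 = 0.14334220
φ = arcsin(0.14334220) = 8.241292°

8.2413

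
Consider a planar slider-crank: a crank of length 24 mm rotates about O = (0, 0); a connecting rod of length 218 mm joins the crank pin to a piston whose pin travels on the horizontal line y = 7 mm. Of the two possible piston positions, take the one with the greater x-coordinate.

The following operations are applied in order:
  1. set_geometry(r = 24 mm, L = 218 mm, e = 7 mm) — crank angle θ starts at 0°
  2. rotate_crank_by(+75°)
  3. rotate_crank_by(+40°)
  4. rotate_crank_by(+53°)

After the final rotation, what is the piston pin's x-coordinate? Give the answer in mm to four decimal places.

set_geometry: r = 24 mm, L = 218 mm, e = 7 mm; θ ← 0°
rotate_crank_by(+75°): θ ← 0° +75° = 75°
rotate_crank_by(+40°): θ ← 75° +40° = 115°
rotate_crank_by(+53°): θ ← 115° +53° = 168°
crank pin P = (r cos θ, r sin θ) = (-23.475542, 4.989881)
h = r sin θ − e = 4.989881 − 7 = -2.010119
x = r cos θ + √(L² − h²) = -23.475542 + √(47524.0 − 4.0406) = -23.475542 + 217.990732 = 194.515190

194.5152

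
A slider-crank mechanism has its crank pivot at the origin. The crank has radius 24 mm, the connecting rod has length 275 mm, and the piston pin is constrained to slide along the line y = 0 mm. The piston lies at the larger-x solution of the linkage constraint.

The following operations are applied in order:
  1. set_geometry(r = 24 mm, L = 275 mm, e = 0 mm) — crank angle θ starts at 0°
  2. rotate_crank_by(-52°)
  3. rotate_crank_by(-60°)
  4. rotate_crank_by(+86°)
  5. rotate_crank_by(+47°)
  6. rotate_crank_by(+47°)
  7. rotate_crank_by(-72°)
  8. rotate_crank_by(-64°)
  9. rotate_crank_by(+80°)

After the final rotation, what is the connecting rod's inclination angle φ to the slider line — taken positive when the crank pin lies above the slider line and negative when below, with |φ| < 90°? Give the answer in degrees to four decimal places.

set_geometry: r = 24 mm, L = 275 mm, e = 0 mm; θ ← 0°
rotate_crank_by(-52°): θ ← 0° -52° = -52°
rotate_crank_by(-60°): θ ← -52° -60° = -112°
rotate_crank_by(+86°): θ ← -112° +86° = -26°
rotate_crank_by(+47°): θ ← -26° +47° = 21°
rotate_crank_by(+47°): θ ← 21° +47° = 68°
rotate_crank_by(-72°): θ ← 68° -72° = -4°
rotate_crank_by(-64°): θ ← -4° -64° = -68°
rotate_crank_by(+80°): θ ← -68° +80° = 12°
crank pin P = (r cos θ, r sin θ) = (23.475542, 4.989881)
h = r sin θ − e = 4.989881 − 0 = 4.989881
sin φ = h / L = 4.989881 / 275 = 0.01814502
φ = arcsin(0.01814502) = 1.039690°

1.0397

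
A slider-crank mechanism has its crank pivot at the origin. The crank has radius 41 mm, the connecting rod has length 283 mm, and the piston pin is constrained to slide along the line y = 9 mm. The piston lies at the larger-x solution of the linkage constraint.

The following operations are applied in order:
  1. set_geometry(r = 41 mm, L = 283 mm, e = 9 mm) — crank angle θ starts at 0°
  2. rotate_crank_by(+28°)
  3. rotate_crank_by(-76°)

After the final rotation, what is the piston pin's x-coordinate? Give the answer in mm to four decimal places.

307.6685

set_geometry: r = 41 mm, L = 283 mm, e = 9 mm; θ ← 0°
rotate_crank_by(+28°): θ ← 0° +28° = 28°
rotate_crank_by(-76°): θ ← 28° -76° = -48°
crank pin P = (r cos θ, r sin θ) = (27.434355, -30.468938)
h = r sin θ − e = -30.468938 − 9 = -39.468938
x = r cos θ + √(L² − h²) = 27.434355 + √(80089.0 − 1557.7971) = 27.434355 + 280.234193 = 307.668548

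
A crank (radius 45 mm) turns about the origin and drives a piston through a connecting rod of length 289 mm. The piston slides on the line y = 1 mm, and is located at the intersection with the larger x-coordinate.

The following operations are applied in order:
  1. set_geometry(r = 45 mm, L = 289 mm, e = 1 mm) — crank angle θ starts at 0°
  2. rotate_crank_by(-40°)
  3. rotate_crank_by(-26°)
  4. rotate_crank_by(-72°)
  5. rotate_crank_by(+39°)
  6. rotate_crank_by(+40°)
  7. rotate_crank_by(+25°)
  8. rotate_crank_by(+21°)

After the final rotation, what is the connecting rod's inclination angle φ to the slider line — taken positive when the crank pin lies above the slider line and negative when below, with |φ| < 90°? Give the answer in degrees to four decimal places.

set_geometry: r = 45 mm, L = 289 mm, e = 1 mm; θ ← 0°
rotate_crank_by(-40°): θ ← 0° -40° = -40°
rotate_crank_by(-26°): θ ← -40° -26° = -66°
rotate_crank_by(-72°): θ ← -66° -72° = -138°
rotate_crank_by(+39°): θ ← -138° +39° = -99°
rotate_crank_by(+40°): θ ← -99° +40° = -59°
rotate_crank_by(+25°): θ ← -59° +25° = -34°
rotate_crank_by(+21°): θ ← -34° +21° = -13°
crank pin P = (r cos θ, r sin θ) = (43.846653, -10.122797)
h = r sin θ − e = -10.122797 − 1 = -11.122797
sin φ = h / L = -11.122797 / 289 = -0.03848719
φ = arcsin(-0.03848719) = -2.205698°

-2.2057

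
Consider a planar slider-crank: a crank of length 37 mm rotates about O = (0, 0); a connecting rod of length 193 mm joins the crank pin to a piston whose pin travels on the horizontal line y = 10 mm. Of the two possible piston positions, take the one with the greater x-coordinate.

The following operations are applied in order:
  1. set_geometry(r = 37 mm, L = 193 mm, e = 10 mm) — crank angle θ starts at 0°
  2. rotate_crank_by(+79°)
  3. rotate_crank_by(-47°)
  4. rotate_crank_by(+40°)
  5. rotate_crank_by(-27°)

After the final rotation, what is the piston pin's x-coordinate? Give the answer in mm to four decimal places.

set_geometry: r = 37 mm, L = 193 mm, e = 10 mm; θ ← 0°
rotate_crank_by(+79°): θ ← 0° +79° = 79°
rotate_crank_by(-47°): θ ← 79° -47° = 32°
rotate_crank_by(+40°): θ ← 32° +40° = 72°
rotate_crank_by(-27°): θ ← 72° -27° = 45°
crank pin P = (r cos θ, r sin θ) = (26.162951, 26.162951)
h = r sin θ − e = 26.162951 − 10 = 16.162951
x = r cos θ + √(L² − h²) = 26.162951 + √(37249.0 − 261.2410) = 26.162951 + 192.322019 = 218.484970

218.4850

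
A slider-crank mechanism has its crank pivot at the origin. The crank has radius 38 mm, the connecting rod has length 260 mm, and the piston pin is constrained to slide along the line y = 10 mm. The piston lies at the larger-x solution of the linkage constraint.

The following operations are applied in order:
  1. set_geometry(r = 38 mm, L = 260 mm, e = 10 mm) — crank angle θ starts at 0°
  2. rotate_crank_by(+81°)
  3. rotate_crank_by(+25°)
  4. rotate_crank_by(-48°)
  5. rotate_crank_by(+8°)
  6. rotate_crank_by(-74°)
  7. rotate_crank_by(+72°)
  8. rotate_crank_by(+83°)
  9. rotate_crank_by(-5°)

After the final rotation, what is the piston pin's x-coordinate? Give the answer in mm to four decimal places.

229.7103

set_geometry: r = 38 mm, L = 260 mm, e = 10 mm; θ ← 0°
rotate_crank_by(+81°): θ ← 0° +81° = 81°
rotate_crank_by(+25°): θ ← 81° +25° = 106°
rotate_crank_by(-48°): θ ← 106° -48° = 58°
rotate_crank_by(+8°): θ ← 58° +8° = 66°
rotate_crank_by(-74°): θ ← 66° -74° = -8°
rotate_crank_by(+72°): θ ← -8° +72° = 64°
rotate_crank_by(+83°): θ ← 64° +83° = 147°
rotate_crank_by(-5°): θ ← 147° -5° = 142°
crank pin P = (r cos θ, r sin θ) = (-29.944409, 23.395136)
h = r sin θ − e = 23.395136 − 10 = 13.395136
x = r cos θ + √(L² − h²) = -29.944409 + √(67600.0 − 179.4297) = -29.944409 + 259.654714 = 229.710305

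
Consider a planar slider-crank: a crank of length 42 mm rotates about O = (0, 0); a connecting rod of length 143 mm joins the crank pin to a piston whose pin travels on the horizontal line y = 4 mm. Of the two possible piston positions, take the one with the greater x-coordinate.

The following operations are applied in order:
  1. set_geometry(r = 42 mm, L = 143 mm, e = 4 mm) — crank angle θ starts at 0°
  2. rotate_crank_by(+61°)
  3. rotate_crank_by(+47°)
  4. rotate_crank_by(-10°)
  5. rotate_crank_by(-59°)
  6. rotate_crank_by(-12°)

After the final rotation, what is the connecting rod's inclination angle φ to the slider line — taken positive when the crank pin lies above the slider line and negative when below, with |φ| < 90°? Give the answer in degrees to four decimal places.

6.0484

set_geometry: r = 42 mm, L = 143 mm, e = 4 mm; θ ← 0°
rotate_crank_by(+61°): θ ← 0° +61° = 61°
rotate_crank_by(+47°): θ ← 61° +47° = 108°
rotate_crank_by(-10°): θ ← 108° -10° = 98°
rotate_crank_by(-59°): θ ← 98° -59° = 39°
rotate_crank_by(-12°): θ ← 39° -12° = 27°
crank pin P = (r cos θ, r sin θ) = (37.422274, 19.067601)
h = r sin θ − e = 19.067601 − 4 = 15.067601
sin φ = h / L = 15.067601 / 143 = 0.10536784
φ = arcsin(0.10536784) = 6.048360°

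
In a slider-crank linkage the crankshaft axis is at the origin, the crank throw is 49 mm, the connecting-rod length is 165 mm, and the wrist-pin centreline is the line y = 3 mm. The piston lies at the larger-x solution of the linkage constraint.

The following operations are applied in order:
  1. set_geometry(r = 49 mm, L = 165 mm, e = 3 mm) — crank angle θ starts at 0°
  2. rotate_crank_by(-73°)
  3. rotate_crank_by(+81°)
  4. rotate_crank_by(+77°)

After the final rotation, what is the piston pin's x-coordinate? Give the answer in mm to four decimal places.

162.7828

set_geometry: r = 49 mm, L = 165 mm, e = 3 mm; θ ← 0°
rotate_crank_by(-73°): θ ← 0° -73° = -73°
rotate_crank_by(+81°): θ ← -73° +81° = 8°
rotate_crank_by(+77°): θ ← 8° +77° = 85°
crank pin P = (r cos θ, r sin θ) = (4.270631, 48.813540)
h = r sin θ − e = 48.813540 − 3 = 45.813540
x = r cos θ + √(L² − h²) = 4.270631 + √(27225.0 − 2098.8805) = 4.270631 + 158.512206 = 162.782838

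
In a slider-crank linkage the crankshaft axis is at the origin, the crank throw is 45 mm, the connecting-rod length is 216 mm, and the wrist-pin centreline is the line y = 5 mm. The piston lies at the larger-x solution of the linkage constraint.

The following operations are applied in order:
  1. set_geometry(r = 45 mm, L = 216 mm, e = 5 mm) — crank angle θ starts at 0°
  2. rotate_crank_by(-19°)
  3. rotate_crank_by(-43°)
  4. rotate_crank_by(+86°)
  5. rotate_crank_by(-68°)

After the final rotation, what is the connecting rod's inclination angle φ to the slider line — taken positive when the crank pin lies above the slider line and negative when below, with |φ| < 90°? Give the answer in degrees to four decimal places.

set_geometry: r = 45 mm, L = 216 mm, e = 5 mm; θ ← 0°
rotate_crank_by(-19°): θ ← 0° -19° = -19°
rotate_crank_by(-43°): θ ← -19° -43° = -62°
rotate_crank_by(+86°): θ ← -62° +86° = 24°
rotate_crank_by(-68°): θ ← 24° -68° = -44°
crank pin P = (r cos θ, r sin θ) = (32.370291, -31.259627)
h = r sin θ − e = -31.259627 − 5 = -36.259627
sin φ = h / L = -36.259627 / 216 = -0.16786864
φ = arcsin(-0.16786864) = -9.663920°

-9.6639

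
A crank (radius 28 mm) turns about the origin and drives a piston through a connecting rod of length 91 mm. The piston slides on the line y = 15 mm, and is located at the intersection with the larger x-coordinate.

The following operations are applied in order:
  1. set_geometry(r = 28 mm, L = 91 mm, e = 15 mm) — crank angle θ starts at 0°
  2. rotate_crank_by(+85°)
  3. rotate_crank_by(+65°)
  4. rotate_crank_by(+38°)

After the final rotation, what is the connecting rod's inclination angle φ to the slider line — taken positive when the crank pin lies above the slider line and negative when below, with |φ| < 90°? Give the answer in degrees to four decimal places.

-11.9851

set_geometry: r = 28 mm, L = 91 mm, e = 15 mm; θ ← 0°
rotate_crank_by(+85°): θ ← 0° +85° = 85°
rotate_crank_by(+65°): θ ← 85° +65° = 150°
rotate_crank_by(+38°): θ ← 150° +38° = 188°
crank pin P = (r cos θ, r sin θ) = (-27.727506, -3.896847)
h = r sin θ − e = -3.896847 − 15 = -18.896847
sin φ = h / L = -18.896847 / 91 = -0.20765766
φ = arcsin(-0.20765766) = -11.985120°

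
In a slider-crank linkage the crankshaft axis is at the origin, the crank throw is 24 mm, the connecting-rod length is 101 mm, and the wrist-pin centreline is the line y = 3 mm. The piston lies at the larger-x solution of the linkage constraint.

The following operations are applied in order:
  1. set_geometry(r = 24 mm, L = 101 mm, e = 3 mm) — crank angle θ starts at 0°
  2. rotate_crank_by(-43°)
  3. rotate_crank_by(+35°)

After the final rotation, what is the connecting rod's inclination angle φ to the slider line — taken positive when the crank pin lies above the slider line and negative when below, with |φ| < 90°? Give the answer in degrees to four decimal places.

set_geometry: r = 24 mm, L = 101 mm, e = 3 mm; θ ← 0°
rotate_crank_by(-43°): θ ← 0° -43° = -43°
rotate_crank_by(+35°): θ ← -43° +35° = -8°
crank pin P = (r cos θ, r sin θ) = (23.766434, -3.340154)
h = r sin θ − e = -3.340154 − 3 = -6.340154
sin φ = h / L = -6.340154 / 101 = -0.06277381
φ = arcsin(-0.06277381) = -3.599041°

-3.5990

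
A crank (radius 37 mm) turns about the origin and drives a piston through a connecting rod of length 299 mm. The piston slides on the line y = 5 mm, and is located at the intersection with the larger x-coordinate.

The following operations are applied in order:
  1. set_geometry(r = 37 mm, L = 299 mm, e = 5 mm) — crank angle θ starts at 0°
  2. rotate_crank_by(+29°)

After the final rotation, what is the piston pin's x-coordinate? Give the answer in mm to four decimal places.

331.0809

set_geometry: r = 37 mm, L = 299 mm, e = 5 mm; θ ← 0°
rotate_crank_by(+29°): θ ← 0° +29° = 29°
crank pin P = (r cos θ, r sin θ) = (32.360929, 17.937956)
h = r sin θ − e = 17.937956 − 5 = 12.937956
x = r cos θ + √(L² − h²) = 32.360929 + √(89401.0 − 167.3907) = 32.360929 + 298.719951 = 331.080880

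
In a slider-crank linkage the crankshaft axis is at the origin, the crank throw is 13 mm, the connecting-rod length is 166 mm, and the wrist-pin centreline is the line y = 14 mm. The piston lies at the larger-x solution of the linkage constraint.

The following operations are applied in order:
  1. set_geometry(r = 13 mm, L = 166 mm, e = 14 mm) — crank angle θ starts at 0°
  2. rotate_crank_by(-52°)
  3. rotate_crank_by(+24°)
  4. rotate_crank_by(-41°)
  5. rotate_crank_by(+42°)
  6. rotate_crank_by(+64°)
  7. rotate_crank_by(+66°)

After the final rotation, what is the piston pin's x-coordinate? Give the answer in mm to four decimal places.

163.0703

set_geometry: r = 13 mm, L = 166 mm, e = 14 mm; θ ← 0°
rotate_crank_by(-52°): θ ← 0° -52° = -52°
rotate_crank_by(+24°): θ ← -52° +24° = -28°
rotate_crank_by(-41°): θ ← -28° -41° = -69°
rotate_crank_by(+42°): θ ← -69° +42° = -27°
rotate_crank_by(+64°): θ ← -27° +64° = 37°
rotate_crank_by(+66°): θ ← 37° +66° = 103°
crank pin P = (r cos θ, r sin θ) = (-2.924364, 12.666811)
h = r sin θ − e = 12.666811 − 14 = -1.333189
x = r cos θ + √(L² − h²) = -2.924364 + √(27556.0 − 1.7774) = -2.924364 + 165.994646 = 163.070283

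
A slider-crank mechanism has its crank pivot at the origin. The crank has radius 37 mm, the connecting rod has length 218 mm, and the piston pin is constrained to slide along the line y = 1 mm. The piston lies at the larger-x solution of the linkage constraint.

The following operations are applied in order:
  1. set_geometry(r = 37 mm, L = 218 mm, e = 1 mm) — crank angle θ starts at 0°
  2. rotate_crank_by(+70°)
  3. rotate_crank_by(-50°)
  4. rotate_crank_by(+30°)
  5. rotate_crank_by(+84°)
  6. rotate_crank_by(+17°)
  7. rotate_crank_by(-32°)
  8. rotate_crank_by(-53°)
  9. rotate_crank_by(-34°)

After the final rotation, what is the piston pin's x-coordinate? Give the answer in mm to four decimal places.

set_geometry: r = 37 mm, L = 218 mm, e = 1 mm; θ ← 0°
rotate_crank_by(+70°): θ ← 0° +70° = 70°
rotate_crank_by(-50°): θ ← 70° -50° = 20°
rotate_crank_by(+30°): θ ← 20° +30° = 50°
rotate_crank_by(+84°): θ ← 50° +84° = 134°
rotate_crank_by(+17°): θ ← 134° +17° = 151°
rotate_crank_by(-32°): θ ← 151° -32° = 119°
rotate_crank_by(-53°): θ ← 119° -53° = 66°
rotate_crank_by(-34°): θ ← 66° -34° = 32°
crank pin P = (r cos θ, r sin θ) = (31.377780, 19.607013)
h = r sin θ − e = 19.607013 − 1 = 18.607013
x = r cos θ + √(L² − h²) = 31.377780 + √(47524.0 − 346.2209) = 31.377780 + 217.204464 = 248.582243

248.5822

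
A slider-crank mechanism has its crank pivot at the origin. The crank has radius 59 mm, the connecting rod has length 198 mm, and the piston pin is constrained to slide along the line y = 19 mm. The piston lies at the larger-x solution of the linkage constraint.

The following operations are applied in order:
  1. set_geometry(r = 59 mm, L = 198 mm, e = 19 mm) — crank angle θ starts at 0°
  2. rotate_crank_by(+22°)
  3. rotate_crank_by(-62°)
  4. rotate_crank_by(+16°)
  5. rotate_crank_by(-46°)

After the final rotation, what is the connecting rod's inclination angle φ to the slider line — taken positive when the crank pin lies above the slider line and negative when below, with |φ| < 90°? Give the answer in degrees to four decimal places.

set_geometry: r = 59 mm, L = 198 mm, e = 19 mm; θ ← 0°
rotate_crank_by(+22°): θ ← 0° +22° = 22°
rotate_crank_by(-62°): θ ← 22° -62° = -40°
rotate_crank_by(+16°): θ ← -40° +16° = -24°
rotate_crank_by(-46°): θ ← -24° -46° = -70°
crank pin P = (r cos θ, r sin θ) = (20.179188, -55.441865)
h = r sin θ − e = -55.441865 − 19 = -74.441865
sin φ = h / L = -74.441865 / 198 = -0.37596901
φ = arcsin(-0.37596901) = -22.084216°

-22.0842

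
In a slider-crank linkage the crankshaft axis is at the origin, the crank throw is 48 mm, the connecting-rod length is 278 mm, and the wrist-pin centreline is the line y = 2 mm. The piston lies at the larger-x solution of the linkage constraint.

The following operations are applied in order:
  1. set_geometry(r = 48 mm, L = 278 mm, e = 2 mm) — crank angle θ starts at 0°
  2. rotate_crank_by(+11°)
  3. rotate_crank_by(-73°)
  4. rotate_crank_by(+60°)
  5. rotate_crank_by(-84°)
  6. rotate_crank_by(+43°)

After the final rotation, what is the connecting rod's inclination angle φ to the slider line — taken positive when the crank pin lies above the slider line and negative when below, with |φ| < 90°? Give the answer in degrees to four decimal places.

set_geometry: r = 48 mm, L = 278 mm, e = 2 mm; θ ← 0°
rotate_crank_by(+11°): θ ← 0° +11° = 11°
rotate_crank_by(-73°): θ ← 11° -73° = -62°
rotate_crank_by(+60°): θ ← -62° +60° = -2°
rotate_crank_by(-84°): θ ← -2° -84° = -86°
rotate_crank_by(+43°): θ ← -86° +43° = -43°
crank pin P = (r cos θ, r sin θ) = (35.104978, -32.735921)
h = r sin θ − e = -32.735921 − 2 = -34.735921
sin φ = h / L = -34.735921 / 278 = -0.12494936
φ = arcsin(-0.12494936) = -7.177831°

-7.1778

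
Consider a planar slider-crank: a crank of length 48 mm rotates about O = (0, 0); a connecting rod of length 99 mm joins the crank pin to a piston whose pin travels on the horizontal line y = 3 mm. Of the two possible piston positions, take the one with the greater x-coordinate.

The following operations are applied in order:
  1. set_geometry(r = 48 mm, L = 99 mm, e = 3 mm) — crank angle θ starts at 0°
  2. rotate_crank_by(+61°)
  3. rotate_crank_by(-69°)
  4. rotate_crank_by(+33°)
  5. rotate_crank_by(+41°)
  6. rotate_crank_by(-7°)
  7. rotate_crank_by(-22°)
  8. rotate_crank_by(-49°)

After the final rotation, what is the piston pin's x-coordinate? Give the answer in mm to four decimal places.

set_geometry: r = 48 mm, L = 99 mm, e = 3 mm; θ ← 0°
rotate_crank_by(+61°): θ ← 0° +61° = 61°
rotate_crank_by(-69°): θ ← 61° -69° = -8°
rotate_crank_by(+33°): θ ← -8° +33° = 25°
rotate_crank_by(+41°): θ ← 25° +41° = 66°
rotate_crank_by(-7°): θ ← 66° -7° = 59°
rotate_crank_by(-22°): θ ← 59° -22° = 37°
rotate_crank_by(-49°): θ ← 37° -49° = -12°
crank pin P = (r cos θ, r sin θ) = (46.951085, -9.979761)
h = r sin θ − e = -9.979761 − 3 = -12.979761
x = r cos θ + √(L² − h²) = 46.951085 + √(9801.0 − 168.4742) = 46.951085 + 98.145432 = 145.096517

145.0965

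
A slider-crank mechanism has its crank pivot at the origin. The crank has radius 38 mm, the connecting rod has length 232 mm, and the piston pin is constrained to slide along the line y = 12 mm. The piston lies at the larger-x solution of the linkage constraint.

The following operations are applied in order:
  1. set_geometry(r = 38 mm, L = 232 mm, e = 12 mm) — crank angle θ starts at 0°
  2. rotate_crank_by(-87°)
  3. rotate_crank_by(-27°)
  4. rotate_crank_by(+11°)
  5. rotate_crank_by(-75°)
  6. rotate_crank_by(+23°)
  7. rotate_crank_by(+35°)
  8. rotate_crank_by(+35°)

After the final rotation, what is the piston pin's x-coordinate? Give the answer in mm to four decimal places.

229.8918

set_geometry: r = 38 mm, L = 232 mm, e = 12 mm; θ ← 0°
rotate_crank_by(-87°): θ ← 0° -87° = -87°
rotate_crank_by(-27°): θ ← -87° -27° = -114°
rotate_crank_by(+11°): θ ← -114° +11° = -103°
rotate_crank_by(-75°): θ ← -103° -75° = -178°
rotate_crank_by(+23°): θ ← -178° +23° = -155°
rotate_crank_by(+35°): θ ← -155° +35° = -120°
rotate_crank_by(+35°): θ ← -120° +35° = -85°
crank pin P = (r cos θ, r sin θ) = (3.311918, -37.855399)
h = r sin θ − e = -37.855399 − 12 = -49.855399
x = r cos θ + √(L² − h²) = 3.311918 + √(53824.0 − 2485.5608) = 3.311918 + 226.579874 = 229.891792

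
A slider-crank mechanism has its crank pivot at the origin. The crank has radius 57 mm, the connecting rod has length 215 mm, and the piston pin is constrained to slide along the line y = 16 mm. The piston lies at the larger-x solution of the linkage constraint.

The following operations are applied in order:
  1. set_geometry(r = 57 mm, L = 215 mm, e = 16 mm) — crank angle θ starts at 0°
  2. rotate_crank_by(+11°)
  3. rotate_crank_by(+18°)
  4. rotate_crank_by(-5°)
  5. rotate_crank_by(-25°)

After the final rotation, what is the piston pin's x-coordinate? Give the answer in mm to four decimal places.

set_geometry: r = 57 mm, L = 215 mm, e = 16 mm; θ ← 0°
rotate_crank_by(+11°): θ ← 0° +11° = 11°
rotate_crank_by(+18°): θ ← 11° +18° = 29°
rotate_crank_by(-5°): θ ← 29° -5° = 24°
rotate_crank_by(-25°): θ ← 24° -25° = -1°
crank pin P = (r cos θ, r sin θ) = (56.991319, -0.994787)
h = r sin θ − e = -0.994787 − 16 = -16.994787
x = r cos θ + √(L² − h²) = 56.991319 + √(46225.0 − 288.8228) = 56.991319 + 214.327267 = 271.318585

271.3186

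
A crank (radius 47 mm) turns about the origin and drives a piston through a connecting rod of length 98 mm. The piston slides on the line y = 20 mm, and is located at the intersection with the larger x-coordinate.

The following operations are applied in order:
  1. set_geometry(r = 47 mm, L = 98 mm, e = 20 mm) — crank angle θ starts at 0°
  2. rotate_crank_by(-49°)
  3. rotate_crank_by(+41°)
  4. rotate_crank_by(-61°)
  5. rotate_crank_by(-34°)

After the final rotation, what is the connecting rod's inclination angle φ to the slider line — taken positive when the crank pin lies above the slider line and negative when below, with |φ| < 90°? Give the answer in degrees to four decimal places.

set_geometry: r = 47 mm, L = 98 mm, e = 20 mm; θ ← 0°
rotate_crank_by(-49°): θ ← 0° -49° = -49°
rotate_crank_by(+41°): θ ← -49° +41° = -8°
rotate_crank_by(-61°): θ ← -8° -61° = -69°
rotate_crank_by(-34°): θ ← -69° -34° = -103°
crank pin P = (r cos θ, r sin θ) = (-10.572700, -45.795393)
h = r sin θ − e = -45.795393 − 20 = -65.795393
sin φ = h / L = -65.795393 / 98 = -0.67138156
φ = arcsin(-0.67138156) = -42.173784°

-42.1738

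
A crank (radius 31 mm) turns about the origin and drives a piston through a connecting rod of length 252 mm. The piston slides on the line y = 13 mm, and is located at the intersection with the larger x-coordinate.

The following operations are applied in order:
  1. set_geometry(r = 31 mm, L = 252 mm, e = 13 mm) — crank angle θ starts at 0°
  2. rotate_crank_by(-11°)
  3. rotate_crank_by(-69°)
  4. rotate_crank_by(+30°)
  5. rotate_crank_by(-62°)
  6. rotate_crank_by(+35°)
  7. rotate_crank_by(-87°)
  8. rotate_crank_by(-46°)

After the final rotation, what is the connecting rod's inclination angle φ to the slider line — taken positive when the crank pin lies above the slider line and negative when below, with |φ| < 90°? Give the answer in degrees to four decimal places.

set_geometry: r = 31 mm, L = 252 mm, e = 13 mm; θ ← 0°
rotate_crank_by(-11°): θ ← 0° -11° = -11°
rotate_crank_by(-69°): θ ← -11° -69° = -80°
rotate_crank_by(+30°): θ ← -80° +30° = -50°
rotate_crank_by(-62°): θ ← -50° -62° = -112°
rotate_crank_by(+35°): θ ← -112° +35° = -77°
rotate_crank_by(-87°): θ ← -77° -87° = -164°
rotate_crank_by(-46°): θ ← -164° -46° = -210°
crank pin P = (r cos θ, r sin θ) = (-26.846788, 15.500000)
h = r sin θ − e = 15.500000 − 13 = 2.500000
sin φ = h / L = 2.500000 / 252 = 0.00992063
φ = arcsin(0.00992063) = 0.568420°

0.5684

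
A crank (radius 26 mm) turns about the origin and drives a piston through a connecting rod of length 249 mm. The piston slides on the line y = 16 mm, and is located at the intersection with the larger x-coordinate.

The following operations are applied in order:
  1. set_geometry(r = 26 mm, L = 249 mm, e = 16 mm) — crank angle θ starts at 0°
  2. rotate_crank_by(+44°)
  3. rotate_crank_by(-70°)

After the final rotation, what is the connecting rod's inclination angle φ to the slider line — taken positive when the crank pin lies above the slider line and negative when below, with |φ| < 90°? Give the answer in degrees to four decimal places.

-6.3171

set_geometry: r = 26 mm, L = 249 mm, e = 16 mm; θ ← 0°
rotate_crank_by(+44°): θ ← 0° +44° = 44°
rotate_crank_by(-70°): θ ← 44° -70° = -26°
crank pin P = (r cos θ, r sin θ) = (23.368645, -11.397650)
h = r sin θ − e = -11.397650 − 16 = -27.397650
sin φ = h / L = -27.397650 / 249 = -0.11003072
φ = arcsin(-0.11003072) = -6.317087°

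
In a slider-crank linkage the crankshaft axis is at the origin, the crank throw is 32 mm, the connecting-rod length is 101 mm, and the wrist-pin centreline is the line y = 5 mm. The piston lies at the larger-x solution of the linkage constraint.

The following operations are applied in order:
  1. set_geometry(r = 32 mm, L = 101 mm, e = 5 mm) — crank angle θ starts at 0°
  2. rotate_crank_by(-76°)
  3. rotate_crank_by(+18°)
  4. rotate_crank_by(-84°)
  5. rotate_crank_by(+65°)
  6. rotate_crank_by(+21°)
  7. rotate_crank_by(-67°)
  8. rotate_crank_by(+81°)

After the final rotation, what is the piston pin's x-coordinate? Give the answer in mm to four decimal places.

121.2660

set_geometry: r = 32 mm, L = 101 mm, e = 5 mm; θ ← 0°
rotate_crank_by(-76°): θ ← 0° -76° = -76°
rotate_crank_by(+18°): θ ← -76° +18° = -58°
rotate_crank_by(-84°): θ ← -58° -84° = -142°
rotate_crank_by(+65°): θ ← -142° +65° = -77°
rotate_crank_by(+21°): θ ← -77° +21° = -56°
rotate_crank_by(-67°): θ ← -56° -67° = -123°
rotate_crank_by(+81°): θ ← -123° +81° = -42°
crank pin P = (r cos θ, r sin θ) = (23.780634, -21.412179)
h = r sin θ − e = -21.412179 − 5 = -26.412179
x = r cos θ + √(L² − h²) = 23.780634 + √(10201.0 − 697.6032) = 23.780634 + 97.485367 = 121.266001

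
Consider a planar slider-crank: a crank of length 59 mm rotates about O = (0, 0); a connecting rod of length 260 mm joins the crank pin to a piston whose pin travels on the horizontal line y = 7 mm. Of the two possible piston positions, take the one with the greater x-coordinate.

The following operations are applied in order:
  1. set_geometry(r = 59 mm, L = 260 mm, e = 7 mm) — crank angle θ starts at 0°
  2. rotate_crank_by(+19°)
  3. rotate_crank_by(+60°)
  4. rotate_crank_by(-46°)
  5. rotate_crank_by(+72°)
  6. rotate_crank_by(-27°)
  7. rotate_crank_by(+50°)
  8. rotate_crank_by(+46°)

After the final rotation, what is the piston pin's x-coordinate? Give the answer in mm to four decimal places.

set_geometry: r = 59 mm, L = 260 mm, e = 7 mm; θ ← 0°
rotate_crank_by(+19°): θ ← 0° +19° = 19°
rotate_crank_by(+60°): θ ← 19° +60° = 79°
rotate_crank_by(-46°): θ ← 79° -46° = 33°
rotate_crank_by(+72°): θ ← 33° +72° = 105°
rotate_crank_by(-27°): θ ← 105° -27° = 78°
rotate_crank_by(+50°): θ ← 78° +50° = 128°
rotate_crank_by(+46°): θ ← 128° +46° = 174°
crank pin P = (r cos θ, r sin θ) = (-58.676792, 6.167179)
h = r sin θ − e = 6.167179 − 7 = -0.832821
x = r cos θ + √(L² − h²) = -58.676792 + √(67600.0 − 0.6936) = -58.676792 + 259.998666 = 201.321874

201.3219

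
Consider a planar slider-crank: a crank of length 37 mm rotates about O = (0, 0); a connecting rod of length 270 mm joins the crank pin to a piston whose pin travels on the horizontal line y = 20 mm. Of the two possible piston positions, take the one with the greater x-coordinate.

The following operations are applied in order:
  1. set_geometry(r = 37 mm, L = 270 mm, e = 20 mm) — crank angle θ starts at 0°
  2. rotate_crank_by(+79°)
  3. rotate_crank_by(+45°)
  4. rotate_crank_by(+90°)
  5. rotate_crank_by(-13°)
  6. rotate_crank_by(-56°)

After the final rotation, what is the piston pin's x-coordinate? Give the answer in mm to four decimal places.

239.6886

set_geometry: r = 37 mm, L = 270 mm, e = 20 mm; θ ← 0°
rotate_crank_by(+79°): θ ← 0° +79° = 79°
rotate_crank_by(+45°): θ ← 79° +45° = 124°
rotate_crank_by(+90°): θ ← 124° +90° = 214°
rotate_crank_by(-13°): θ ← 214° -13° = 201°
rotate_crank_by(-56°): θ ← 201° -56° = 145°
crank pin P = (r cos θ, r sin θ) = (-30.308626, 21.222328)
h = r sin θ − e = 21.222328 − 20 = 1.222328
x = r cos θ + √(L² − h²) = -30.308626 + √(72900.0 − 1.4941) = -30.308626 + 269.997233 = 239.688608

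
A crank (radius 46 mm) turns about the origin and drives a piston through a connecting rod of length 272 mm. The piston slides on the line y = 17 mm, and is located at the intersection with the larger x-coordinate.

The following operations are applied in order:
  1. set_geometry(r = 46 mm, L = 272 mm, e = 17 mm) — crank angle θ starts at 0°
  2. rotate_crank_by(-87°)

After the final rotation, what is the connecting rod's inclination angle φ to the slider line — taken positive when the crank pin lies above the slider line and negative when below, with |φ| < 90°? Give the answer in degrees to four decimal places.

set_geometry: r = 46 mm, L = 272 mm, e = 17 mm; θ ← 0°
rotate_crank_by(-87°): θ ← 0° -87° = -87°
crank pin P = (r cos θ, r sin θ) = (2.407454, -45.936959)
h = r sin θ − e = -45.936959 − 17 = -62.936959
sin φ = h / L = -62.936959 / 272 = -0.23138588
φ = arcsin(-0.23138588) = -13.378678°

-13.3787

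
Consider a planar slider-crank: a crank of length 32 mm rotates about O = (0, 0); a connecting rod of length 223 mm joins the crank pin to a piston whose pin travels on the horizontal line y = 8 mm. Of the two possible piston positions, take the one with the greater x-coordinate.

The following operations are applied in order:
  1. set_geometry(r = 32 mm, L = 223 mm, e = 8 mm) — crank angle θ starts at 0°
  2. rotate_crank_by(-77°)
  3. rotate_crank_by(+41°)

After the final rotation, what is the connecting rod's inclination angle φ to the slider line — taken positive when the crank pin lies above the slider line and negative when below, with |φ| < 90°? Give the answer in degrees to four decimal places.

set_geometry: r = 32 mm, L = 223 mm, e = 8 mm; θ ← 0°
rotate_crank_by(-77°): θ ← 0° -77° = -77°
rotate_crank_by(+41°): θ ← -77° +41° = -36°
crank pin P = (r cos θ, r sin θ) = (25.888544, -18.809128)
h = r sin θ − e = -18.809128 − 8 = -26.809128
sin φ = h / L = -26.809128 / 223 = -0.12022031
φ = arcsin(-0.12022031) = -6.904817°

-6.9048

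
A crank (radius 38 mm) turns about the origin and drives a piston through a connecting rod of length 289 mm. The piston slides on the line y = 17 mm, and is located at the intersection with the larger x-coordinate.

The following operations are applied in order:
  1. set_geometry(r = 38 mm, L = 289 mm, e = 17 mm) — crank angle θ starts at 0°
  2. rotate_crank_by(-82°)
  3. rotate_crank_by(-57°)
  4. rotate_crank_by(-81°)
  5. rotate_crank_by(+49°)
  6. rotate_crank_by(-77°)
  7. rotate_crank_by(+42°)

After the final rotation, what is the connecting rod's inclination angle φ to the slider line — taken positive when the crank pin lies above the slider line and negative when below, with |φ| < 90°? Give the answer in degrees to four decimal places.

-0.0678

set_geometry: r = 38 mm, L = 289 mm, e = 17 mm; θ ← 0°
rotate_crank_by(-82°): θ ← 0° -82° = -82°
rotate_crank_by(-57°): θ ← -82° -57° = -139°
rotate_crank_by(-81°): θ ← -139° -81° = -220°
rotate_crank_by(+49°): θ ← -220° +49° = -171°
rotate_crank_by(-77°): θ ← -171° -77° = -248°
rotate_crank_by(+42°): θ ← -248° +42° = -206°
crank pin P = (r cos θ, r sin θ) = (-34.154174, 16.658104)
h = r sin θ − e = 16.658104 − 17 = -0.341896
sin φ = h / L = -0.341896 / 289 = -0.00118303
φ = arcsin(-0.00118303) = -0.067783°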